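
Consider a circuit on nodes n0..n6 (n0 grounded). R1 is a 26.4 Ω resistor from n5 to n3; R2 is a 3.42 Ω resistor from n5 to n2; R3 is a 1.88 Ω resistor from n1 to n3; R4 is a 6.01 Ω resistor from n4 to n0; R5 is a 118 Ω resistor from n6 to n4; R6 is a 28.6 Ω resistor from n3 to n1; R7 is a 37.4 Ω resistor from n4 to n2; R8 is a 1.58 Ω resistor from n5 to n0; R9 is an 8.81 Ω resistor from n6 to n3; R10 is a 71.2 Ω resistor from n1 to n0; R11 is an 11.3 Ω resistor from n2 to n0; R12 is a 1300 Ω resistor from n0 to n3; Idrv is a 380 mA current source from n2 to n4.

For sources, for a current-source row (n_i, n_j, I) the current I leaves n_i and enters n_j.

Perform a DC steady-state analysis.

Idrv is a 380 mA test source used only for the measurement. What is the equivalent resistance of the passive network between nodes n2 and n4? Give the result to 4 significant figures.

Element admittances at DC:
  Y(R1) = 0.03788 S between n5,n3
  Y(R2) = 0.2924 S between n5,n2
  Y(R3) = 0.5319 S between n1,n3
  Y(R4) = 0.1664 S between n4,n0
  Y(R5) = 0.008475 S between n6,n4
  Y(R6) = 0.03497 S between n3,n1
  Y(R7) = 0.02674 S between n4,n2
  Y(R8) = 0.6329 S between n5,n0
  Y(R9) = 0.1135 S between n6,n3
  Y(R10) = 0.01404 S between n1,n0
  Y(R11) = 0.08850 S between n2,n0
  Y(R12) = 0.0007692 S between n0,n3
  Idrv: injects 0.38 A into n4 (from n2)
Assemble and solve the 6×6 MNA system:
  V(n1)=0.03026  V(n2)=-1.044  V(n3)=0.03101  V(n4)=1.753  V(n5)=-0.3156  V(n6)=0.1506

R_eq = 7.359 Ω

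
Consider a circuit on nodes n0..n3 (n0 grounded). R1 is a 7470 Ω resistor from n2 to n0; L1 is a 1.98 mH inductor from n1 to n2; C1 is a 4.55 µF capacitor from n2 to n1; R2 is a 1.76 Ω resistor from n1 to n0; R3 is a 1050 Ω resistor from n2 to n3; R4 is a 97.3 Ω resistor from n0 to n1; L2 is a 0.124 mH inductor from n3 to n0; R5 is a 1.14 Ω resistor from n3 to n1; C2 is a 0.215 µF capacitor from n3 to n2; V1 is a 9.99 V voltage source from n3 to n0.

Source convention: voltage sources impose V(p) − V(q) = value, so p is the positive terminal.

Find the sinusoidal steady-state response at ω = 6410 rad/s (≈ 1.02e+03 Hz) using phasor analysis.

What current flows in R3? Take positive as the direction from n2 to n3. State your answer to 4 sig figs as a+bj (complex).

MNA unknowns: 3 node voltages V₁..V_3 plus 1 source current (V1)
R1: Y=0.0001339+0.000j on G[2,0]
L1: Y=0.000-0.07879j on G[1,2]
C1: Y=0.000+0.02917j on G[2,1]
R2: Y=0.5682+0.000j on G[1,0]
R3: Y=0.0009524+0.000j on G[2,3]
R4: Y=0.01028+0.000j on G[0,1]
L2: Y=0.000-1.258j on G[3,0]
R5: Y=0.8772+0.000j on G[3,1]
C2: Y=0.000+0.001378j on G[3,2]
V1: row V3−V0=9.99, i_V1 at 3,0
solve → V1=6.022+0.003812j, V2=5.910+0.06805j, V3=9.990+0.000j
aux → i_V1=-3.484+12.57j

-0.003885+6.481e-05j A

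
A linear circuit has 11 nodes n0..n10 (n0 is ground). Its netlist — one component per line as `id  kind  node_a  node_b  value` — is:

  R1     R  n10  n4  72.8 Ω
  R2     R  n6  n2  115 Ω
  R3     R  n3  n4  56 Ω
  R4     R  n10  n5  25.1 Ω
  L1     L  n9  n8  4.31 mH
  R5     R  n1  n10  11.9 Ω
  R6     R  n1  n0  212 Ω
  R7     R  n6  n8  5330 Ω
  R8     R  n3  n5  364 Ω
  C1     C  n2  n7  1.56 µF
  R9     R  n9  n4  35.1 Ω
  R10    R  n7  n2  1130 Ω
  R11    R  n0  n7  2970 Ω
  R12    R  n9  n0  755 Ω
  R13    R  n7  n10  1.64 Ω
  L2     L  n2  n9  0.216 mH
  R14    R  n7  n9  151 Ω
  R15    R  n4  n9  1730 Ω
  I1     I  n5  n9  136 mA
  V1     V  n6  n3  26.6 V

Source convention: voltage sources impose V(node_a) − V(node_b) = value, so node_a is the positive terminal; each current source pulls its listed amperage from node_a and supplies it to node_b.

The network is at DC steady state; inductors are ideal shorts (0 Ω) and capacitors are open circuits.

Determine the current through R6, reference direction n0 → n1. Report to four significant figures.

0.009504 A

Apply KCL at each of the 10 non-ground nodes and solve the resulting linear system.
Node n1: branches {R5, R6} → V_1 = -2.015
Node n2: branches {R2, C1, R10, L2} → V_2 = 7.686
Node n3: branches {R3, R8, V1} → V_3 = -5.201
Node n4: branches {R1, R3, R9, R15} → V_4 = 1.670
Node n5: branches {R4, R8, I1} → V_5 = -5.520
Node n6: branches {R2, R7, V1} → V_6 = 21.40
Node n7: branches {C1, R10, R11, R13, R14} → V_7 = -2.008
Node n8: branches {L1, R7} → V_8 = 7.686
Node n9: branches {L1, R9, R12, L2, R14, R15, I1} → V_9 = 7.686
Node n10: branches {R1, R4, R5, R13} → V_10 = -2.128
Source currents: i(L1)=-0.002573, i(L2)=0.1107, i(V1)=-0.1218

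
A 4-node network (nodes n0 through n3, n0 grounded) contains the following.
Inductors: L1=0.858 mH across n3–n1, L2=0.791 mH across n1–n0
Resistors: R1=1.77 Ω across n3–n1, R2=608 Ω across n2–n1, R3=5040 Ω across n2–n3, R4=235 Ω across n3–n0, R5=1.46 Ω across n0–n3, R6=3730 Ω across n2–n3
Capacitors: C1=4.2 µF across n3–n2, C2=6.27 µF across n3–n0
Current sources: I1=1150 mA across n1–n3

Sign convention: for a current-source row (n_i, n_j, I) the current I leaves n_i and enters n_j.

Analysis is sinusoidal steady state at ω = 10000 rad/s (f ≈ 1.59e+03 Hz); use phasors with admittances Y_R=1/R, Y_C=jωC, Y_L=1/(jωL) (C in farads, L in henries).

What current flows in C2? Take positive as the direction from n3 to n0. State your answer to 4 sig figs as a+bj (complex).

0.01834+0.009548j A

MNA unknowns: 3 node voltages V₁..V_3
L1: Y=0.000-0.1166j on G[3,1]
R1: Y=0.5650+0.000j on G[3,1]
C1: Y=0.000+0.04200j on G[3,2]
R2: Y=0.001645+0.000j on G[2,1]
L2: Y=0.000-0.1264j on G[1,0]
R3: Y=0.0001984+0.000j on G[2,3]
R4: Y=0.004255+0.000j on G[3,0]
C2: Y=0.000+0.06270j on G[3,0]
R5: Y=0.6849+0.000j on G[0,3]
R6: Y=0.0002681+0.000j on G[2,3]
I1: z[1]−=1.15, z[3]+=1.15
solve → V1=-1.519-0.9752j, V2=0.1223-0.2286j, V3=0.1523-0.2926j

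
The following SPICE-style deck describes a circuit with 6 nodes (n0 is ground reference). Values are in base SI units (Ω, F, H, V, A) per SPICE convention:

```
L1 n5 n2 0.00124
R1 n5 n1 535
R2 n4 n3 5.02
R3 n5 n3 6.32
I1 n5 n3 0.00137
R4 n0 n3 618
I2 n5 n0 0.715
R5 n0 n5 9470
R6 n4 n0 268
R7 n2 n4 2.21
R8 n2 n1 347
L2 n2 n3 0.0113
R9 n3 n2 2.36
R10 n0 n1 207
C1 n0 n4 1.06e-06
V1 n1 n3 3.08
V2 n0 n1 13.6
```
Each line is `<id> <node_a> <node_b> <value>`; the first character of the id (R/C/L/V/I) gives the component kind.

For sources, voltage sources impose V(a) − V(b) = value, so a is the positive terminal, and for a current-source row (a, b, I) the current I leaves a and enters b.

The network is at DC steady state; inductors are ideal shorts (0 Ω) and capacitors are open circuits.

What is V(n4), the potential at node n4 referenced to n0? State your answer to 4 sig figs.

Element admittances at DC:
  L1: short n5↔n2 (DC inductor)
  Y(R1) = 0.001869 S between n5,n1
  Y(R2) = 0.1992 S between n4,n3
  Y(R3) = 0.1582 S between n5,n3
  I1: injects 0.00137 A into n3 (from n5)
  Y(R4) = 0.001618 S between n0,n3
  I2: injects 0.715 A into n0 (from n5)
  Y(R5) = 0.0001056 S between n0,n5
  Y(R6) = 0.003731 S between n4,n0
  Y(R7) = 0.4525 S between n2,n4
  Y(R8) = 0.002882 S between n2,n1
  L2: short n2↔n3 (DC inductor)
  Y(R9) = 0.4237 S between n3,n2
  Y(R10) = 0.004831 S between n0,n1
  Y(C1) = 0.000 S between n0,n4
  V1: constraint V(n1)−V(n3) = 3.08
  V2: constraint V(n0)−V(n1) = 13.6
Assemble and solve the 9×9 MNA system:
  V(n1)=-13.60  V(n2)=-16.68  V(n3)=-16.68  V(n4)=-16.59  V(n5)=-16.68
  i(L1)=-0.7089  i(L2)=-0.6570  i(V1)=0.6097  i(V2)=0.5587

-16.59 V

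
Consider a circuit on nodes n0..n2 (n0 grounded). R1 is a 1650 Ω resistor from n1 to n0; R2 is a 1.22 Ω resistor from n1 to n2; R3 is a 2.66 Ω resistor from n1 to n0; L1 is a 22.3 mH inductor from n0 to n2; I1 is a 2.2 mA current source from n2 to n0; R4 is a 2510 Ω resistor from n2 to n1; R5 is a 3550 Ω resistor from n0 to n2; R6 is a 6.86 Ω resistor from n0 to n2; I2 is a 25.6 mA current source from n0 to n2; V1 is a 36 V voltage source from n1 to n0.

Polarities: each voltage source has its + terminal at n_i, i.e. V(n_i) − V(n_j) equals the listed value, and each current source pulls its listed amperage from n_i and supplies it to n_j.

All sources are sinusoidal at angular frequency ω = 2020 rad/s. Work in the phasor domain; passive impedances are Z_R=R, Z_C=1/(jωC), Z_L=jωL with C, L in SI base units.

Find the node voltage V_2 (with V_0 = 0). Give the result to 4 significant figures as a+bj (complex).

Element admittances at ω=2020 rad/s:
  Y(R1) = 0.0006061+0.000j S between n1,n0
  Y(R2) = 0.8197+0.000j S between n1,n2
  Y(R3) = 0.3759+0.000j S between n1,n0
  Y(L1) = 0.000-0.02220j S between n0,n2
  I1: injects 0.0022 A into n0 (from n2)
  Y(R4) = 0.0003984+0.000j S between n2,n1
  Y(R5) = 0.0002817+0.000j S between n0,n2
  Y(R6) = 0.1458+0.000j S between n0,n2
  I2: injects 0.0256 A into n2 (from n0)
  V1: constraint V(n1)−V(n0) = 36
Assemble and solve the 3×3 MNA system:
  V(n1)=36.00+0.000j  V(n2)=30.57+0.7023j
  i(V1)=-18.01+0.5760j

30.57+0.7023j V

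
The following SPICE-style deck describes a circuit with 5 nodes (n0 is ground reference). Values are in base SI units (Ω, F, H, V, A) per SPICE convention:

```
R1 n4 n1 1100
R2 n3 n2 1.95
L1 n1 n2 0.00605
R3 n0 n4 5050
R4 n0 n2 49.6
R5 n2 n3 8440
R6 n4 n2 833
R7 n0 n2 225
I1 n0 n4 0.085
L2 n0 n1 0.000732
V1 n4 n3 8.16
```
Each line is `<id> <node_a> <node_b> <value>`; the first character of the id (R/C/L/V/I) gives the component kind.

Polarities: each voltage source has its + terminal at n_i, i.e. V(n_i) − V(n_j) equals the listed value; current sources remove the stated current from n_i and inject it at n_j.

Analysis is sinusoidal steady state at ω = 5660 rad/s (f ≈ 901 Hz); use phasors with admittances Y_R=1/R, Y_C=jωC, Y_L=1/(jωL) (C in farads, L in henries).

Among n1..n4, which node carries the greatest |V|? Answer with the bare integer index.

4

Element admittances at ω=5660 rad/s:
  Y(R1) = 0.0009091+0.000j S between n4,n1
  Y(R2) = 0.5128+0.000j S between n3,n2
  Y(L1) = 0.000-0.02920j S between n1,n2
  Y(R3) = 0.0001980+0.000j S between n0,n4
  Y(R4) = 0.02016+0.000j S between n0,n2
  Y(R5) = 0.0001185+0.000j S between n2,n3
  Y(R6) = 0.001200+0.000j S between n4,n2
  Y(R7) = 0.004444+0.000j S between n0,n2
  I1: injects 0.085 A into n4 (from n0)
  Y(L2) = 0.000-0.2414j S between n0,n1
  V1: constraint V(n4)−V(n3) = 8.16
Assemble and solve the 5×5 MNA system:
  V(n1)=0.1543+0.1943j  V(n2)=1.470+1.501j  V(n3)=1.596+1.498j  V(n4)=9.756+1.498j
  i(V1)=0.06439-0.001479j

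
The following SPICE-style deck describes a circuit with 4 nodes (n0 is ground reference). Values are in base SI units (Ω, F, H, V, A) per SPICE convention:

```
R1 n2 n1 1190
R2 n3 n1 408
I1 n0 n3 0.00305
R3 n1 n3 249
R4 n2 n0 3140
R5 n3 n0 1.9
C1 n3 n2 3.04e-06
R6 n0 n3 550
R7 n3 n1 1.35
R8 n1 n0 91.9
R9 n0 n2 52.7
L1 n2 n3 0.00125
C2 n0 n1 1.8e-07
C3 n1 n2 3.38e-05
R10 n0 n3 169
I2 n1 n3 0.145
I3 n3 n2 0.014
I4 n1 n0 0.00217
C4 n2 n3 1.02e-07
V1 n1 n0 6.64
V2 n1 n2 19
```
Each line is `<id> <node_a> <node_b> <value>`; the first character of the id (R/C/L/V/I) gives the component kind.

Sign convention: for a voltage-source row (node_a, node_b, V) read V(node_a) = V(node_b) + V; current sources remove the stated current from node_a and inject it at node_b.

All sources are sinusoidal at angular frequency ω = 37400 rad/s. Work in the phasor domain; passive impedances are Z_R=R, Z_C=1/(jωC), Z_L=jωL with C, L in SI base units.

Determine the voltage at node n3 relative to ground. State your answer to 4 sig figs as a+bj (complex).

3.886-1.219j V

Element admittances at ω=37400 rad/s:
  Y(R1) = 0.0008403+0.000j S between n2,n1
  Y(R2) = 0.002451+0.000j S between n3,n1
  I1: injects 0.00305 A into n3 (from n0)
  Y(R3) = 0.004016+0.000j S between n1,n3
  Y(R4) = 0.0003185+0.000j S between n2,n0
  Y(R5) = 0.5263+0.000j S between n3,n0
  Y(C1) = 0.000+0.1137j S between n3,n2
  Y(R6) = 0.001818+0.000j S between n0,n3
  Y(R7) = 0.7407+0.000j S between n3,n1
  Y(R8) = 0.01088+0.000j S between n1,n0
  Y(R9) = 0.01898+0.000j S between n0,n2
  Y(L1) = 0.000-0.02139j S between n2,n3
  Y(C2) = 0.000+0.006732j S between n0,n1
  Y(C3) = 0.000+1.264j S between n1,n2
  Y(R10) = 0.005917+0.000j S between n0,n3
  I2: injects 0.145 A into n3 (from n1)
  I3: injects 0.014 A into n2 (from n3)
  I4: injects 0.00217 A into n0 (from n1)
  Y(C4) = 0.000+0.003815j S between n2,n3
  V1: constraint V(n1)−V(n0) = 6.64
  V2: constraint V(n1)−V(n2) = 19
Assemble and solve the 5×5 MNA system:
  V(n1)=6.640+0.000j  V(n2)=-12.36+0.000j  V(n3)=3.886-1.219j
  i(V1)=-1.908+0.6062j  i(V2)=-0.3856-25.58j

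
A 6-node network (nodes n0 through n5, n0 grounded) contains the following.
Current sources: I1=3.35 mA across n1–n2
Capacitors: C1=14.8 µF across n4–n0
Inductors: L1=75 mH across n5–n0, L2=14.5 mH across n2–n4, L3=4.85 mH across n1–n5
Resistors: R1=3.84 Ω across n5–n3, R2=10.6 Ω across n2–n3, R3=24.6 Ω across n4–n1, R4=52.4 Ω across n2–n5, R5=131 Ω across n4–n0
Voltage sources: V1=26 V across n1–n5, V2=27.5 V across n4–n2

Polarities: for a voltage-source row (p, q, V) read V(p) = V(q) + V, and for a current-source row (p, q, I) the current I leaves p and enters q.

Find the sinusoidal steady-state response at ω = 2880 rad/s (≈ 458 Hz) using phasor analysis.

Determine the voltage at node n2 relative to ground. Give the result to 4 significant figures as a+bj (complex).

Apply KCL at each of the 5 non-ground nodes and solve the resulting linear system.
Node n1: branches {I1, R3, L3, V1} → V_1 = -4.122-1.843j
Node n2: branches {I1, L2, R2, R4, V2} → V_2 = -30.64-0.7617j
Node n3: branches {R1, R2} → V_3 = -30.26-1.555j
Node n4: branches {C1, L2, R3, R5, V2} → V_4 = -3.135-0.7617j
Node n5: branches {L1, R1, L3, R4, V1} → V_5 = -30.12-1.843j
Source currents: i(V1)=0.03678+1.905j, i(V2)=-0.04866+0.7540j

-30.64-0.7617j V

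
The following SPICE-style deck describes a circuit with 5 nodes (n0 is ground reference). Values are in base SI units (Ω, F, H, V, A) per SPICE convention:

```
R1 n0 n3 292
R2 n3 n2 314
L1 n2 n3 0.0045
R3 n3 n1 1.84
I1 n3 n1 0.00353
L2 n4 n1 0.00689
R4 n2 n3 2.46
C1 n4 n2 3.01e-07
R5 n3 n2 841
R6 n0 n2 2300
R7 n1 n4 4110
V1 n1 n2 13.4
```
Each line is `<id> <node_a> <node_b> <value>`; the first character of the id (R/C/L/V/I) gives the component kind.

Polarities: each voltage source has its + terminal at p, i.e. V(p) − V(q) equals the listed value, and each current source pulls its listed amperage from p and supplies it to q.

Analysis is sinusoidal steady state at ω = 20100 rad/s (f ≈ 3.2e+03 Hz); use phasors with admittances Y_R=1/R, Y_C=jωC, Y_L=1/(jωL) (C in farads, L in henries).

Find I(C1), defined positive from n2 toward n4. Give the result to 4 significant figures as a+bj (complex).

Apply KCL at each of the 4 non-ground nodes and solve the resulting linear system.
Node n1: branches {R3, I1, L2, R7, V1} → V_1 = 6.636-0.07833j
Node n2: branches {R2, L1, R4, C1, R5, R6, V1} → V_2 = -6.764-0.07833j
Node n3: branches {R1, R2, L1, R3, I1, R4, R5} → V_3 = 0.8588+0.009945j
Node n4: branches {L2, C1, R7} → V_4 = 73.02-13.88j
Source currents: i(V1)=-3.220-0.4347j

-0.08347-0.4827j A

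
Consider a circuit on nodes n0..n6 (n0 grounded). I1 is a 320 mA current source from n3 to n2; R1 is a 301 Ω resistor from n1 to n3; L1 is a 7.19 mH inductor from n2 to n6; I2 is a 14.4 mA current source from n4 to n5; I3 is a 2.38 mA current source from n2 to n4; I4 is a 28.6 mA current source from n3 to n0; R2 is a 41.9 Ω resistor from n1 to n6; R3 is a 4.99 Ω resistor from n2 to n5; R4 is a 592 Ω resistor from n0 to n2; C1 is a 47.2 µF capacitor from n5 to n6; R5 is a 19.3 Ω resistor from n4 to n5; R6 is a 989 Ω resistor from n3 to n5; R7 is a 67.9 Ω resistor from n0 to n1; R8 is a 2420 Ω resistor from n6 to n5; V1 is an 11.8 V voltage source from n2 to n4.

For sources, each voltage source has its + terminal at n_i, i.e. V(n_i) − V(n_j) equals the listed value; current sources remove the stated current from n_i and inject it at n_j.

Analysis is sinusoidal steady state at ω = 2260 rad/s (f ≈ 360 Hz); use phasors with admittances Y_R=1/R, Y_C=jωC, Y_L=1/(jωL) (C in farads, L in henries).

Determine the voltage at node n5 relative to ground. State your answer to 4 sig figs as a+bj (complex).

9.923-1.755j V

Apply KCL at each of the 6 non-ground nodes and solve the resulting linear system.
Node n1: branches {R1, R2, R7} → V_1 = -3.480-0.02996j
Node n2: branches {I1, L1, I3, R3, R4, V1} → V_2 = 13.41+0.2612j
Node n3: branches {I1, R1, I4, R6} → V_3 = -80.80-0.4325j
Node n4: branches {I2, I3, R5, V1} → V_4 = 1.607+0.2612j
Node n5: branches {I2, R3, C1, R5, R6, R8} → V_5 = 9.923-1.755j
Node n6: branches {L1, R2, C1, R8} → V_6 = 5.136+0.007585j
Source currents: i(V1)=-0.4189+0.1045j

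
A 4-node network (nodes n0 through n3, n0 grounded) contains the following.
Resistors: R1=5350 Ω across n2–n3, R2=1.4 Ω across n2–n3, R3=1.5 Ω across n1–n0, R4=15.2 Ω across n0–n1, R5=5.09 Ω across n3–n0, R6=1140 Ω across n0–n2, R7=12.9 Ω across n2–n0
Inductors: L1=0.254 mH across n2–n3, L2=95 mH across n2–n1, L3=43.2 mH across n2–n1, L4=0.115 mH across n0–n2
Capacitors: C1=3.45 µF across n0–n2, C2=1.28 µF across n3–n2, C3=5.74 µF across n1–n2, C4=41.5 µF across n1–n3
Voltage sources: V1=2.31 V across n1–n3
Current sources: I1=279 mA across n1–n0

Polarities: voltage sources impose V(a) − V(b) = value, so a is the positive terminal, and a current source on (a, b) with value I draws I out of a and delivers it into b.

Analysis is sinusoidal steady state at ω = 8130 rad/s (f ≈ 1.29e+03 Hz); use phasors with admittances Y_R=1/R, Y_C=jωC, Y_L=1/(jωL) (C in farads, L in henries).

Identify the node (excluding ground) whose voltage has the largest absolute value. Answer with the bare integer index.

3

Element admittances at ω=8130 rad/s:
  Y(R1) = 0.0001869+0.000j S between n2,n3
  Y(R2) = 0.7143+0.000j S between n2,n3
  Y(R3) = 0.6667+0.000j S between n1,n0
  Y(L1) = 0.000-0.4843j S between n2,n3
  Y(C1) = 0.000+0.02805j S between n0,n2
  Y(C2) = 0.000+0.01041j S between n3,n2
  Y(R4) = 0.06579+0.000j S between n0,n1
  Y(C3) = 0.000+0.04667j S between n1,n2
  Y(R5) = 0.1965+0.000j S between n3,n0
  Y(L2) = 0.000-0.001295j S between n2,n1
  Y(L3) = 0.000-0.002847j S between n2,n1
  Y(C4) = 0.000+0.3374j S between n1,n3
  Y(L4) = 0.000-1.070j S between n0,n2
  Y(R6) = 0.0008772+0.000j S between n0,n2
  Y(R7) = 0.07752+0.000j S between n2,n0
  V1: constraint V(n1)−V(n3) = 2.31
  I1: injects 0.279 A into n0 (from n1)
Assemble and solve the 4×4 MNA system:
  V(n1)=0.8736-0.5461j  V(n2)=-0.5300-0.5714j  V(n3)=-1.436-0.5461j
  i(V1)=-0.9178-0.4391j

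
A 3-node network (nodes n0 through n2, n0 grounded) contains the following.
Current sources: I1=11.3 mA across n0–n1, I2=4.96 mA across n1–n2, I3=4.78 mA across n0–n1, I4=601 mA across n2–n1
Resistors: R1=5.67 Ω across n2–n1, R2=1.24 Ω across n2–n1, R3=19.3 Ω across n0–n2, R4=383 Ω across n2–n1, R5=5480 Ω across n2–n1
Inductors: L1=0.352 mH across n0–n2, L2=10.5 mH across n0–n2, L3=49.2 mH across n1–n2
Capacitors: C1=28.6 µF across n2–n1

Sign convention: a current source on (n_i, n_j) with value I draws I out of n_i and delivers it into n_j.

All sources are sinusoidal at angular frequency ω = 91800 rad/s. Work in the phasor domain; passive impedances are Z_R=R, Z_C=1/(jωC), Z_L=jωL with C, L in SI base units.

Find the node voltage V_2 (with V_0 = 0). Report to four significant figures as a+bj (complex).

Apply KCL at each of the 2 non-ground nodes and solve the resulting linear system.
Node n1: branches {I1, R1, R2, R4, L3, I2, C1, R5, I3, I4} → V_1 = 0.3014-0.06565j
Node n2: branches {R1, L1, R2, L2, R3, R4, L3, I2, C1, R5, I4} → V_2 = 0.2247+0.1387j

0.2247+0.1387j V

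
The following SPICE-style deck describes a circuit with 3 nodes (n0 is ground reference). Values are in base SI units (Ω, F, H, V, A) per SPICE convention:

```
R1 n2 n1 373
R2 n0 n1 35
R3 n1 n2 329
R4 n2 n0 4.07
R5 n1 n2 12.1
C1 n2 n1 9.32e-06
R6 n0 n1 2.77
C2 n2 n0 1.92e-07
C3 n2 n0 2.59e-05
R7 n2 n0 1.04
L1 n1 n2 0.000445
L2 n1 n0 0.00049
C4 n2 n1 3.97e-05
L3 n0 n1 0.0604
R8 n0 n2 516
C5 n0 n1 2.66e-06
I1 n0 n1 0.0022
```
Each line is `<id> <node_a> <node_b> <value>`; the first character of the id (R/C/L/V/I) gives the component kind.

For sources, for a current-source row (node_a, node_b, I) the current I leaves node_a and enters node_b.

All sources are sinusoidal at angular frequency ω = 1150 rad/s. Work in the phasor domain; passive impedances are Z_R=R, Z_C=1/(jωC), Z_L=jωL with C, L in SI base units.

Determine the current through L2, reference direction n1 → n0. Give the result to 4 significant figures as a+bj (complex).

0.001306-0.0007139j A

Apply KCL at each of the 2 non-ground nodes and solve the resulting linear system.
Node n1: branches {R1, R2, R3, R5, C1, R6, L1, L2, C4, L3, C5, I1} → V_1 = 0.0004023+0.0007358j
Node n2: branches {R1, R3, R4, R5, C1, C2, C3, R7, L1, C4, R8} → V_2 = 0.0006115+0.0003419j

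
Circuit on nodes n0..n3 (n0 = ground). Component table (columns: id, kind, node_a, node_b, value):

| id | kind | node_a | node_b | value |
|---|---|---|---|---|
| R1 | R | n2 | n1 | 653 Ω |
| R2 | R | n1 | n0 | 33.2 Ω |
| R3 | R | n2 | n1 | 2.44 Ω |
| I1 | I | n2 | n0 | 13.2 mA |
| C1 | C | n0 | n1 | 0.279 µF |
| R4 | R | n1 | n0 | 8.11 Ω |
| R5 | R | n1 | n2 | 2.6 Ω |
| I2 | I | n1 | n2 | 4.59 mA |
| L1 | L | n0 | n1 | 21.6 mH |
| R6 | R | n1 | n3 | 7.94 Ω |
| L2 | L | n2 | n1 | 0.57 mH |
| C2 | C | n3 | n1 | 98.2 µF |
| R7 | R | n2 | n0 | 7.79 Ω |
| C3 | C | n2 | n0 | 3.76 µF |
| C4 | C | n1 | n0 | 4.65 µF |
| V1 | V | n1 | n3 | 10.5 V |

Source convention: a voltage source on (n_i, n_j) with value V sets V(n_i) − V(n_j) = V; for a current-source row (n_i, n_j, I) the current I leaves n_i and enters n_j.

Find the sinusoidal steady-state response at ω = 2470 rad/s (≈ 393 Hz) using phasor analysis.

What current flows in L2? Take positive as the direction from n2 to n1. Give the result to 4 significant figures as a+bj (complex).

MNA unknowns: 3 node voltages V₁..V_3 plus 1 source current (V1)
R1: Y=0.001531+0.000j on G[2,1]
R2: Y=0.03012+0.000j on G[1,0]
R3: Y=0.4098+0.000j on G[2,1]
I1: z[2]−=0.0132, z[0]+=0.0132
C1: Y=0.000+0.0006891j on G[0,1]
R4: Y=0.1233+0.000j on G[1,0]
R5: Y=0.3846+0.000j on G[1,2]
I2: z[1]−=0.00459, z[2]+=0.00459
L1: Y=0.000-0.01874j on G[0,1]
R6: Y=0.1259+0.000j on G[1,3]
L2: Y=0.000-0.7103j on G[2,1]
C2: Y=0.000+0.2426j on G[3,1]
R7: Y=0.1284+0.000j on G[2,0]
C3: Y=0.000+0.009287j on G[2,0]
C4: Y=0.000+0.01149j on G[1,0]
V1: row V1−V3=10.5, i_V1 at 1,3
solve → V1=-0.04596+0.001059j, V2=-0.04796-0.0001476j, V3=-10.55+0.001059j
aux → i_V1=-1.322-2.547j

-0.0008572+0.001425j A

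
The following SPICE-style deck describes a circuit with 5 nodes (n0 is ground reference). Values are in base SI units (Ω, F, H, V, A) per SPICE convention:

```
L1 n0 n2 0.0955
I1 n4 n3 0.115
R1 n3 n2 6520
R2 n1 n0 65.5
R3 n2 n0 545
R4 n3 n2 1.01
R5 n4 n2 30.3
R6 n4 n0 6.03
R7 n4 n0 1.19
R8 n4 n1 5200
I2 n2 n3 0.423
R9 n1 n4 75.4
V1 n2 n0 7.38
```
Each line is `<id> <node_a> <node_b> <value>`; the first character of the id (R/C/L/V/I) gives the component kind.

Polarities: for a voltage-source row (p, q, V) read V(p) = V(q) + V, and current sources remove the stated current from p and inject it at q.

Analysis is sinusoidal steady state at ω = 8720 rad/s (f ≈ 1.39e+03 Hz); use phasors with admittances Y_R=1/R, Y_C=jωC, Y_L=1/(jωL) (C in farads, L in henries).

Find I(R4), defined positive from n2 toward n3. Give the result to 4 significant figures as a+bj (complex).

-0.5379+0.000j A

Apply KCL at each of the 4 non-ground nodes and solve the resulting linear system.
Node n1: branches {R2, R8, R9} → V_1 = 0.05756+0.000j
Node n2: branches {L1, R1, R3, R4, R5, I2, V1} → V_2 = 7.380+0.000j
Node n3: branches {I1, R1, R4, I2} → V_3 = 7.923+0.000j
Node n4: branches {I1, R5, R6, R7, R8, R9} → V_4 = 0.1229+0.000j
Source currents: i(V1)=-0.1381+0.008862j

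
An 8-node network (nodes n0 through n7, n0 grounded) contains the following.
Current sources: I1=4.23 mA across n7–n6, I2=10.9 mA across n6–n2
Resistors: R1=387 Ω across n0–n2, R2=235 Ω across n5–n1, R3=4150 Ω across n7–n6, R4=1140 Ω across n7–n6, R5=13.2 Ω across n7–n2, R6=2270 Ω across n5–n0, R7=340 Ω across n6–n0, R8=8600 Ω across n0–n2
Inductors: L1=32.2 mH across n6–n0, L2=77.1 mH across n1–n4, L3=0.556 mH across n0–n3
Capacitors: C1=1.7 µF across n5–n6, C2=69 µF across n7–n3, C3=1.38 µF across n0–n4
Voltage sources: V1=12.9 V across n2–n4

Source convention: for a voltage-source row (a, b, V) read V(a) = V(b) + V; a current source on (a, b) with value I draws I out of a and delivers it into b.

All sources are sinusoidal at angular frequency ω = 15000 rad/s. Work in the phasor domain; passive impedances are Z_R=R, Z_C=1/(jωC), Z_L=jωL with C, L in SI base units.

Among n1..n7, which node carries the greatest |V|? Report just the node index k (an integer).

4

MNA unknowns: 7 node voltages V₁..V_7 plus 1 source current (V1)
I1: z[7]−=0.00423, z[6]+=0.00423
R1: Y=0.002584+0.000j on G[0,2]
L1: Y=0.000-0.002070j on G[6,0]
C1: Y=0.000+0.02550j on G[5,6]
L2: Y=0.000-0.0008647j on G[1,4]
R2: Y=0.004255+0.000j on G[5,1]
R3: Y=0.0002410+0.000j on G[7,6]
L3: Y=0.000-0.1199j on G[0,3]
R4: Y=0.0008772+0.000j on G[7,6]
R5: Y=0.07576+0.000j on G[7,2]
C2: Y=0.000+1.035j on G[7,3]
I2: z[6]−=0.0109, z[2]+=0.0109
R6: Y=0.0004405+0.000j on G[5,0]
C3: Y=0.000+0.02070j on G[0,4]
R7: Y=0.002941+0.000j on G[6,0]
R8: Y=0.0001163+0.000j on G[0,2]
V1: row V2−V4=12.9, i_V1 at 2,4
solve → V1=-1.985+3.550j, V2=-0.6350+4.100j, V3=-2.166+0.7686j, V4=-13.53+4.100j, V5=-2.097+1.203j, V6=-2.468+1.258j, V7=-1.915+0.6796j
aux → i_V1=-0.08439-0.2702j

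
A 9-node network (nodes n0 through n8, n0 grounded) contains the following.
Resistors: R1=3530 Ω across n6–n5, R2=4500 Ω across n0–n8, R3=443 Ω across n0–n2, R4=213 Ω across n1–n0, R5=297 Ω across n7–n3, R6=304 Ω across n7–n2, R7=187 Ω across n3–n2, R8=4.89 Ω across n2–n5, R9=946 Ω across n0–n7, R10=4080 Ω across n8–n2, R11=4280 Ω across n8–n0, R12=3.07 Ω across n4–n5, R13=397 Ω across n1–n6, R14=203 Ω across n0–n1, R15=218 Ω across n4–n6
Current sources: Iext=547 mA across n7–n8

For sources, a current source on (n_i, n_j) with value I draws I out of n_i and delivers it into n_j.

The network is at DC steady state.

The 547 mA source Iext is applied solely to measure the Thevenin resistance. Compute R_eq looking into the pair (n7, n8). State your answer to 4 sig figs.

MNA unknowns: 8 node voltages V₁..V_8
R1: Y=0.0002833 on G[6,5]
R2: Y=0.0002222 on G[0,8]
R3: Y=0.002257 on G[0,2]
R4: Y=0.004695 on G[1,0]
R5: Y=0.003367 on G[7,3]
R6: Y=0.003289 on G[7,2]
R7: Y=0.005348 on G[3,2]
R8: Y=0.2045 on G[2,5]
R9: Y=0.001057 on G[0,7]
R10: Y=0.0002451 on G[8,2]
R11: Y=0.0002336 on G[8,0]
R12: Y=0.3257 on G[4,5]
R13: Y=0.002519 on G[1,6]
R14: Y=0.004926 on G[0,1]
R15: Y=0.004587 on G[4,6]
Iext: z[7]−=0.547, z[8]+=0.547
solve → V1=-8.226, V2=-56.50, V3=-85.86, V4=-55.88, V5=-56.11, V6=-39.65, V7=-132.5, V8=760.6

R_eq = 1633. Ω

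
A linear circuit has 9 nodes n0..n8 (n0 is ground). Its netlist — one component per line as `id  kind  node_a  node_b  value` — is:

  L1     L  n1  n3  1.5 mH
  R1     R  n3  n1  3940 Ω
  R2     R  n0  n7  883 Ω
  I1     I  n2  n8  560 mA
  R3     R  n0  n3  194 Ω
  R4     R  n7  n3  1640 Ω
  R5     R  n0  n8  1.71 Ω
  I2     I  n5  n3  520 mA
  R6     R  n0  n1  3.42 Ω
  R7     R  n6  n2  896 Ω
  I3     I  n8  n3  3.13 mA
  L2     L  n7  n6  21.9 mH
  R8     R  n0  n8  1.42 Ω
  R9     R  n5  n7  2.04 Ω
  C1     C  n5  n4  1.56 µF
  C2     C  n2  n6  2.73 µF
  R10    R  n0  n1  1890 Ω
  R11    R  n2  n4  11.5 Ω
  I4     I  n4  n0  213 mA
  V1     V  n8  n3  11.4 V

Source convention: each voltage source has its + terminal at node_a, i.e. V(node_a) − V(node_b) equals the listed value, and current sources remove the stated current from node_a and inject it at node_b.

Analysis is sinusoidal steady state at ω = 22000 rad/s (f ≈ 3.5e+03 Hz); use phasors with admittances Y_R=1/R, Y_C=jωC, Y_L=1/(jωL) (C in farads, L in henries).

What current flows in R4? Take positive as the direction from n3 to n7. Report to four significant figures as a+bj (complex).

Apply KCL at each of the 8 non-ground nodes and solve the resulting linear system.
Node n1: branches {L1, R1, R6, R10} → V_1 = -0.1493+1.104j
Node n2: branches {I1, R7, C2, R11} → V_2 = -756.4+23.62j
Node n3: branches {L1, R1, R3, R4, I2, I3, V1} → V_3 = -10.83-0.2498j
Node n4: branches {C1, R11, I4} → V_4 = -749.3+23.87j
Node n5: branches {I2, R9, C1} → V_5 = -748.7-0.1332j
Node n6: branches {R7, L2, C2} → V_6 = -756.7+24.46j
Node n7: branches {R2, R4, L2, R9} → V_7 = -745.9-0.08743j
Node n8: branches {I1, R5, I3, R8, V1} → V_8 = 0.5674-0.2498j
Source currents: i(V1)=-0.1745+0.3220j

0.4482-9.901e-05j A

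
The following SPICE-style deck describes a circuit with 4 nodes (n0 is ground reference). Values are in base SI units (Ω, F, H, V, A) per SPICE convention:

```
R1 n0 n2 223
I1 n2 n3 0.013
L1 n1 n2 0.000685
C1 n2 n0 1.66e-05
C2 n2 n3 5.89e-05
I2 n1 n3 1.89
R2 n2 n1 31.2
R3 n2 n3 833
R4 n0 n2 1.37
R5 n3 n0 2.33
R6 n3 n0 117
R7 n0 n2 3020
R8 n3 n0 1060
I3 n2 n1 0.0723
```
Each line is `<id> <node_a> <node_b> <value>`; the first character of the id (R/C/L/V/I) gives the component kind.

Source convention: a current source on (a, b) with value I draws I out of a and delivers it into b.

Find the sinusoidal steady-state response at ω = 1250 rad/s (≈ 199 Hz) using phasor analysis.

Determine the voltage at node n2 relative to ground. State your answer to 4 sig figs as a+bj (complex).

Element admittances at ω=1250 rad/s:
  Y(R1) = 0.004484+0.000j S between n0,n2
  I1: injects 0.013 A into n3 (from n2)
  Y(L1) = 0.000-1.168j S between n1,n2
  Y(C1) = 0.000+0.02075j S between n2,n0
  Y(C2) = 0.000+0.07362j S between n2,n3
  I2: injects 1.89 A into n3 (from n1)
  Y(R2) = 0.03205+0.000j S between n2,n1
  Y(R3) = 0.001200+0.000j S between n2,n3
  Y(R4) = 0.7299+0.000j S between n0,n2
  Y(R5) = 0.4292+0.000j S between n3,n0
  Y(R6) = 0.008547+0.000j S between n3,n0
  Y(R7) = 0.0003311+0.000j S between n0,n2
  Y(R8) = 0.0009434+0.000j S between n3,n0
  I3: injects 0.0723 A into n1 (from n2)
Assemble and solve the 3×3 MNA system:
  V(n1)=-2.424-0.8492j  V(n2)=-2.382+0.7061j  V(n3)=4.022-1.070j

-2.382+0.7061j V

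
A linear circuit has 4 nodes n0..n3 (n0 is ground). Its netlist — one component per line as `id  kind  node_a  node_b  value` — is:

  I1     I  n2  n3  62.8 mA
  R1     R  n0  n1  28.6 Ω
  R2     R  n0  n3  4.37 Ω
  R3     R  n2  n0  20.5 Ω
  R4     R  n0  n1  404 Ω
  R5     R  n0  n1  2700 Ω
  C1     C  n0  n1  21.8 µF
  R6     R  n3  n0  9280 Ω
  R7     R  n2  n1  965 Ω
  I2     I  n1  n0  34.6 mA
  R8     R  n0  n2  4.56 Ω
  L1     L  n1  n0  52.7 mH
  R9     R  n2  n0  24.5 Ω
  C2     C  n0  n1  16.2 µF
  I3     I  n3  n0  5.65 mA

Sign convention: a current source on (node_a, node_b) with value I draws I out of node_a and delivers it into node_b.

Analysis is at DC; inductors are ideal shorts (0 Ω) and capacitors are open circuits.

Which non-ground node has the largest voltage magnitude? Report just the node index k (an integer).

3

MNA unknowns: 3 node voltages V₁..V_3 plus 1 source current (L1)
I1: z[2]−=0.0628, z[3]+=0.0628
R1: Y=0.03497 on G[0,1]
R2: Y=0.2288 on G[0,3]
R3: Y=0.04878 on G[2,0]
R4: Y=0.002475 on G[0,1]
R5: Y=0.0003704 on G[0,1]
C1: Y=0.000 on G[0,1]
R6: Y=0.0001078 on G[3,0]
R7: Y=0.001036 on G[2,1]
I2: z[1]−=0.0346, z[0]+=0.0346
R8: Y=0.2193 on G[0,2]
L1: row V1−V0=0, i_L1 at 1,0
R9: Y=0.04082 on G[2,0]
C2: Y=0.000 on G[0,1]
I3: z[3]−=0.00565, z[0]+=0.00565
solve → V1=0.000, V2=-0.2026, V3=0.2496
aux → i_L1=-0.03481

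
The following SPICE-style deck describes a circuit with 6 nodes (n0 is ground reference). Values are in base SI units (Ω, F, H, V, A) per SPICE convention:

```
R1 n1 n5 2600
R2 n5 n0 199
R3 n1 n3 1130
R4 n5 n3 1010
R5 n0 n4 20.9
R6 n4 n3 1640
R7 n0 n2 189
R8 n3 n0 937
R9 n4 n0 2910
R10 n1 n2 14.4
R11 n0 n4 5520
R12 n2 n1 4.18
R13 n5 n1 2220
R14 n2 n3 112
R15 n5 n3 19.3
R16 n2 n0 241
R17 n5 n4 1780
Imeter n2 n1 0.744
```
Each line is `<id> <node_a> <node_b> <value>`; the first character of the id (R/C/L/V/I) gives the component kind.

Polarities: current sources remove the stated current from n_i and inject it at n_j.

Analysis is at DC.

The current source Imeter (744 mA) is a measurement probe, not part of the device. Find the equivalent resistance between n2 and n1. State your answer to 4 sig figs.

Element admittances at DC:
  Y(R1) = 0.0003846 S between n1,n5
  Y(R2) = 0.005025 S between n5,n0
  Y(R3) = 0.0008850 S between n1,n3
  Y(R4) = 0.0009901 S between n5,n3
  Y(R5) = 0.04785 S between n0,n4
  Y(R6) = 0.0006098 S between n4,n3
  Y(R7) = 0.005291 S between n0,n2
  Y(R8) = 0.001067 S between n3,n0
  Y(R9) = 0.0003436 S between n4,n0
  Y(R10) = 0.06944 S between n1,n2
  Y(R11) = 0.0001812 S between n0,n4
  Y(R12) = 0.2392 S between n2,n1
  Y(R13) = 0.0004505 S between n5,n1
  Y(R14) = 0.008929 S between n2,n3
  Y(R15) = 0.05181 S between n5,n3
  Y(R16) = 0.004149 S between n2,n0
  Y(R17) = 0.0005618 S between n5,n4
  Imeter: injects 0.744 A into n1 (from n2)
Assemble and solve the 5×5 MNA system:
  V(n1)=2.274  V(n2)=-0.1248  V(n3)=0.1507  V(n4)=0.003742  V(n5)=0.1665

R_eq = 3.224 Ω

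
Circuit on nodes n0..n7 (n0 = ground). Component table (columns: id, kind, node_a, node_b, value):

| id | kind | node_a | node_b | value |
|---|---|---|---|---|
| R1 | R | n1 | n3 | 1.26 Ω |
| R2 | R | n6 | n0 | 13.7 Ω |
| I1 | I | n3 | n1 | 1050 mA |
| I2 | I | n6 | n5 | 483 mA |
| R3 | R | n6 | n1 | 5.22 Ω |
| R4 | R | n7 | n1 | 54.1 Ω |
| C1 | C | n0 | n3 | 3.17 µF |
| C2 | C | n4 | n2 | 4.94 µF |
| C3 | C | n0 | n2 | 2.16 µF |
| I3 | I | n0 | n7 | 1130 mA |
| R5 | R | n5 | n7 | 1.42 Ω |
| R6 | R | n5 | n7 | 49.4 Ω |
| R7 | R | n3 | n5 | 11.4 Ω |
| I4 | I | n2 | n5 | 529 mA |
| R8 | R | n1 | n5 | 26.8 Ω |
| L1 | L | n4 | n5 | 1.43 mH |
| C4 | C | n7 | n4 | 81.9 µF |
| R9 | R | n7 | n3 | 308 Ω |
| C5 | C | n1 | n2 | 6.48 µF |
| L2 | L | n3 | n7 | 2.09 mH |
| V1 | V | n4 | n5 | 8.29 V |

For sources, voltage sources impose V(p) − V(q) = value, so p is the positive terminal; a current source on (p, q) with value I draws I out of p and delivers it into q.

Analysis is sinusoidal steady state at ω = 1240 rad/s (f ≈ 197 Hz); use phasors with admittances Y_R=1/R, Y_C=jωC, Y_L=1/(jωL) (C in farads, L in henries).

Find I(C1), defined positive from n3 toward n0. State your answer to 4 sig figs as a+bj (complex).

Apply KCL at each of the 7 non-ground nodes and solve the resulting linear system.
Node n1: branches {R1, I1, R3, R4, R8, C5} → V_1 = 25.13-3.212j
Node n2: branches {C2, C3, I4, C5} → V_2 = 25.12+29.49j
Node n3: branches {R1, I1, C1, R7, R9, L2} → V_3 = 26.07-3.617j
Node n4: branches {C2, L1, C4, V1} → V_4 = 36.09-1.066j
Node n5: branches {I2, R5, R6, R7, I4, R8, L1, V1} → V_5 = 27.80-1.066j
Node n6: branches {R2, I2, R3} → V_6 = 16.37-2.326j
Node n7: branches {R4, I3, R5, R6, C4, R9, L2} → V_7 = 27.26+0.6844j
Source currents: i(V1)=-0.3650+3.711j

0.01422+0.1025j A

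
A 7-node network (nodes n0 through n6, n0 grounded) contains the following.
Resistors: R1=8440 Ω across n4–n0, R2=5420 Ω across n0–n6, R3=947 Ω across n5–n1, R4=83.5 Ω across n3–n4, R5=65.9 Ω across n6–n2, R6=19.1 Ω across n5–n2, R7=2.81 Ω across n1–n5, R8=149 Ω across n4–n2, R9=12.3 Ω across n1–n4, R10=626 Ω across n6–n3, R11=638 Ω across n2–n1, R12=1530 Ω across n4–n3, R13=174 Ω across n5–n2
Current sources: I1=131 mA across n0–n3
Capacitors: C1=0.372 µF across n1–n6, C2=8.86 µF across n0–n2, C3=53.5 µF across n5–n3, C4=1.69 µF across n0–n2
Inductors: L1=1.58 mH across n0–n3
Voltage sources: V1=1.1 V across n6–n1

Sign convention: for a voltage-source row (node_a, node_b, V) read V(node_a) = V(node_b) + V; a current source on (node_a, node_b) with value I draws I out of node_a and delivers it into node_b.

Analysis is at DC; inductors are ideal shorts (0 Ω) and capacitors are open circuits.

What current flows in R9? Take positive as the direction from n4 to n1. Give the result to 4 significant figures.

0.002966 A

Element admittances at DC:
  Y(R1) = 0.0001185 S between n4,n0
  Y(R2) = 0.0001845 S between n0,n6
  Y(R3) = 0.001056 S between n5,n1
  I1: injects 0.131 A into n3 (from n0)
  Y(R4) = 0.01198 S between n3,n4
  Y(C1) = 0.000 S between n1,n6
  Y(R5) = 0.01517 S between n6,n2
  L1: short n0↔n3 (DC inductor)
  Y(R6) = 0.05236 S between n5,n2
  Y(R7) = 0.3559 S between n1,n5
  Y(R8) = 0.006711 S between n4,n2
  Y(R9) = 0.08130 S between n1,n4
  Y(C2) = 0.000 S between n0,n2
  Y(R10) = 0.001597 S between n6,n3
  Y(R11) = 0.001567 S between n2,n1
  Y(C3) = 0.000 S between n5,n3
  Y(R12) = 0.0006536 S between n4,n3
  Y(C4) = 0.000 S between n0,n2
  Y(R13) = 0.005747 S between n5,n2
  V1: constraint V(n6)−V(n1) = 1.1
Assemble and solve the 8×8 MNA system:
  V(n1)=-0.1669  V(n2)=0.06377  V(n3)=0.000  V(n4)=-0.1304  V(n5)=-0.1346  V(n6)=0.9331
  i(L1)=-0.1308  i(V1)=-0.01485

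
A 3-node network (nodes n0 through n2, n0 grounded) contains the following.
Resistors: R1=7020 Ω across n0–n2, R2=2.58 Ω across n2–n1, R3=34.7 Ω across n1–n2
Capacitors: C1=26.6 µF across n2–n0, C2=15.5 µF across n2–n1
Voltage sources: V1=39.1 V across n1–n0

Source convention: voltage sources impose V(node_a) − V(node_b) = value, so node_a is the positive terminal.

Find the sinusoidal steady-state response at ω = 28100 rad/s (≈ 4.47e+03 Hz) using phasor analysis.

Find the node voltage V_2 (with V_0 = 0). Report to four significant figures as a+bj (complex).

17.12-7.735j V

MNA unknowns: 2 node voltages V₁..V_2 plus 1 source current (V1)
R1: Y=0.0001425+0.000j on G[0,2]
C1: Y=0.000+0.7475j on G[2,0]
R2: Y=0.3876+0.000j on G[2,1]
R3: Y=0.02882+0.000j on G[1,2]
C2: Y=0.000+0.4355j on G[2,1]
V1: row V1−V0=39.1, i_V1 at 1,0
solve → V1=39.10+0.000j, V2=17.12-7.735j
aux → i_V1=-5.784-12.79j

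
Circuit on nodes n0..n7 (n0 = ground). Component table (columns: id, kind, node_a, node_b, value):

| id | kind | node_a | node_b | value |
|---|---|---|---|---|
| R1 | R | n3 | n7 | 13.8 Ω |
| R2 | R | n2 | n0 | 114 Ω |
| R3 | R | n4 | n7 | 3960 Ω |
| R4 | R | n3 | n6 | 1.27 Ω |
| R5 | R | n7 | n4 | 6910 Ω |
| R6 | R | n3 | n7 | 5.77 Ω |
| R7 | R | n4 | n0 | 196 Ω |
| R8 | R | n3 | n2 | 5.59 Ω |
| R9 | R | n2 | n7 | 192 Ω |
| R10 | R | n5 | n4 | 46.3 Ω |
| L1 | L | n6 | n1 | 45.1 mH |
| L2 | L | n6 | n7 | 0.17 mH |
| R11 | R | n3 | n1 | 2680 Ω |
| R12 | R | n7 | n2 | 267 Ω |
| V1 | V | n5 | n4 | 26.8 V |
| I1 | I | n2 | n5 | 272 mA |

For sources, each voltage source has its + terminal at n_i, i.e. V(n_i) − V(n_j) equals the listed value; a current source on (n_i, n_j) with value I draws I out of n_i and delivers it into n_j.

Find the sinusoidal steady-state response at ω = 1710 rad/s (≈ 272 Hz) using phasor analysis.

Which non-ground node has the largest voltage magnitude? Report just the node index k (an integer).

MNA unknowns: 7 node voltages V₁..V_7 plus 1 source current (V1)
R1: Y=0.07246+0.000j on G[3,7]
R2: Y=0.008772+0.000j on G[2,0]
R3: Y=0.0002525+0.000j on G[4,7]
R4: Y=0.7874+0.000j on G[3,6]
R5: Y=0.0001447+0.000j on G[7,4]
R6: Y=0.1733+0.000j on G[3,7]
R7: Y=0.005102+0.000j on G[4,0]
R8: Y=0.1789+0.000j on G[3,2]
R9: Y=0.005208+0.000j on G[2,7]
R10: Y=0.02160+0.000j on G[5,4]
L1: Y=0.000-0.01297j on G[6,1]
L2: Y=0.000-3.440j on G[6,7]
R11: Y=0.0003731+0.000j on G[3,1]
R12: Y=0.003745+0.000j on G[7,2]
V1: row V5−V4=26.8, i_V1 at 5,4
I1: z[2]−=0.272, z[5]+=0.272
solve → V1=-27.43-0.002706j, V2=-27.62-0.0001798j, V3=-27.46-0.0004119j, V4=47.48+0.0003092j, V5=74.28+0.0003092j, V6=-27.43-0.001928j, V7=-27.43+0.004280j
aux → i_V1=-0.3068+0.000j

5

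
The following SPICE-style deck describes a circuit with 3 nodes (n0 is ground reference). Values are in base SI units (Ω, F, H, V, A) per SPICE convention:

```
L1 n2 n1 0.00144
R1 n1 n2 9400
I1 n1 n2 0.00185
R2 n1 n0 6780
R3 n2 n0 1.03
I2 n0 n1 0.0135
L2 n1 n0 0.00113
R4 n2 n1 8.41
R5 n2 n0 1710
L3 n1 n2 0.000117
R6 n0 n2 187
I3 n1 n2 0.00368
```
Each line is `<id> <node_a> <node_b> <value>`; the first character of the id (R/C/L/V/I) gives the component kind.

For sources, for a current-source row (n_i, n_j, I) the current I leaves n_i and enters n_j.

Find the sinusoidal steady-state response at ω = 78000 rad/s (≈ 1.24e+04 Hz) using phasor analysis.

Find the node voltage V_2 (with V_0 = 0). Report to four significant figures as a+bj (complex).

Element admittances at ω=78000 rad/s:
  Y(L1) = 0.000-0.008903j S between n2,n1
  Y(R1) = 0.0001064+0.000j S between n1,n2
  I1: injects 0.00185 A into n2 (from n1)
  Y(R2) = 0.0001475+0.000j S between n1,n0
  Y(R3) = 0.9709+0.000j S between n2,n0
  I2: injects 0.0135 A into n1 (from n0)
  Y(L2) = 0.000-0.01135j S between n1,n0
  Y(R4) = 0.1189+0.000j S between n2,n1
  Y(R5) = 0.0005848+0.000j S between n2,n0
  Y(L3) = 0.000-0.1096j S between n1,n2
  Y(R6) = 0.005348+0.000j S between n0,n2
  I3: injects 0.00368 A into n2 (from n1)
Assemble and solve the 2×2 MNA system:
  V(n1)=0.04333+0.03437j  V(n2)=0.01341+0.0004981j

0.01341+0.0004981j V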